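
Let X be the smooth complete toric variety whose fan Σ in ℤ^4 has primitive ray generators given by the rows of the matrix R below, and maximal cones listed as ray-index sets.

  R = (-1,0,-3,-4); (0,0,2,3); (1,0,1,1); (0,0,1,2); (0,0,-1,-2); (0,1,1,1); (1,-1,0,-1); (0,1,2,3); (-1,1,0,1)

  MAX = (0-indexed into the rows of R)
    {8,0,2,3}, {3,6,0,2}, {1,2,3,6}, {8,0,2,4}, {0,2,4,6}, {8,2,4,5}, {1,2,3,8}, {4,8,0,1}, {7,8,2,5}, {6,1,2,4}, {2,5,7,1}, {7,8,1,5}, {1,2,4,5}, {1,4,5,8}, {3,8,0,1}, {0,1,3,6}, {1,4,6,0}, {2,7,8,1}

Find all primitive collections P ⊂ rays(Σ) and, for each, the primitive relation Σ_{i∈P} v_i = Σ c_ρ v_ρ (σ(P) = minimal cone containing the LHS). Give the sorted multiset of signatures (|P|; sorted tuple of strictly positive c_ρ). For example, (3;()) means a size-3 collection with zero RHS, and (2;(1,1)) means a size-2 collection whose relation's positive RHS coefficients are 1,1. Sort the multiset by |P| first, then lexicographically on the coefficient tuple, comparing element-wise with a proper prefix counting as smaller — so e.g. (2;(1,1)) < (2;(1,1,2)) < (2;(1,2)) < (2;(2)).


12 collections generate NE(X_Σ); each relation:

  • {3,4}:  v_{3} + v_{4} = 0  so sig = (2;())
  • {6,8}:  v_{6} + v_{8} = 0  so sig = (2;())
  • {3,5}:  v_{3} + v_{5} = v_{7}  so sig = (2;(1))
  • {4,7}:  v_{4} + v_{7} = v_{5}  so sig = (2;(1))
  • {0,7}:  v_{0} + v_{7} = v_{4} + v_{8}  so sig = (2;(1,1))
  • {3,7}:  v_{3} + v_{7} = v_{1} + v_{2} + v_{8}  so sig = (2;(1,1,1))
  • {6,7}:  v_{6} + v_{7} = v_{1} + v_{2} + v_{4}  so sig = (2;(1,1,1))
  • {5,6}:  v_{5} + v_{6} = v_{1} + v_{2} + 2·v_{4}  so sig = (2;(1,1,2))
  • {0,5}:  v_{0} + v_{5} = 2·v_{4} + v_{8}  so sig = (2;(1,2))
  • {0,1,2}:  v_{0} + v_{1} + v_{2} = 0  so sig = (3;())
  • {1,2,4,8}:  v_{1} + v_{2} + v_{4} + v_{8} = v_{7}  so sig = (4;(1))
  • {1,2,5,8}:  v_{1} + v_{2} + v_{5} + v_{8} = 2·v_{7}  so sig = (4;(2))

Sorted signature multiset PRS(X):
[(2;()), (2;()), (2;(1)), (2;(1)), (2;(1,1)), (2;(1,1,1)), (2;(1,1,1)), (2;(1,1,2)), (2;(1,2)), (3;()), (4;(1)), (4;(2))]


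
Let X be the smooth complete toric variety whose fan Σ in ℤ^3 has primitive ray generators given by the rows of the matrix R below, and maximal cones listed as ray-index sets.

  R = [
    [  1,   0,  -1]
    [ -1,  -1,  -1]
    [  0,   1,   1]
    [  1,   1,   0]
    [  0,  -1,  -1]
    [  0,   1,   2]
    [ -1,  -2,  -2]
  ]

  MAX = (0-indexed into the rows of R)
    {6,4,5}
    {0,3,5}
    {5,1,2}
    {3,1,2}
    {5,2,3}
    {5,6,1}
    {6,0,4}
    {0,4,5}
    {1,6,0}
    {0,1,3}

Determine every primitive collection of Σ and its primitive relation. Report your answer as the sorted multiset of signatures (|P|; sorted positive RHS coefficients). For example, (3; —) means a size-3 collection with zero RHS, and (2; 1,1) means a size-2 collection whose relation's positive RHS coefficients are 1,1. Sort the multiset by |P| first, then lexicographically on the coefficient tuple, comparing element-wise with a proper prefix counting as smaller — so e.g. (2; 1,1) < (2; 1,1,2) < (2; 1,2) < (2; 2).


|primitive collections| = 9. Relations:

  P={2,4}:  v_{2} + v_{4} = 0  ⇒ sig = (2; —)
  P={0,2}:  v_{0} + v_{2} = v_{3}  ⇒ sig = (2; 1)
  P={1,4}:  v_{1} + v_{4} = v_{6}  ⇒ sig = (2; 1)
  P={2,6}:  v_{2} + v_{6} = v_{1}  ⇒ sig = (2; 1)
  P={3,4}:  v_{3} + v_{4} = v_{0}  ⇒ sig = (2; 1)
  P={3,6}:  v_{3} + v_{6} = v_{0} + v_{1}  ⇒ sig = (2; 1,1)
  P={0,1,5}:  v_{0} + v_{1} + v_{5} = 0  ⇒ sig = (3; —)
  P={0,5,6}:  v_{0} + v_{5} + v_{6} = v_{4}  ⇒ sig = (3; 1)
  P={1,3,5}:  v_{1} + v_{3} + v_{5} = v_{2}  ⇒ sig = (3; 1)

Sorted signature multiset PRS(X):
    (2; —)
    (2; 1)
    (2; 1)
    (2; 1)
    (2; 1)
    (2; 1,1)
    (3; —)
    (3; 1)
    (3; 1)


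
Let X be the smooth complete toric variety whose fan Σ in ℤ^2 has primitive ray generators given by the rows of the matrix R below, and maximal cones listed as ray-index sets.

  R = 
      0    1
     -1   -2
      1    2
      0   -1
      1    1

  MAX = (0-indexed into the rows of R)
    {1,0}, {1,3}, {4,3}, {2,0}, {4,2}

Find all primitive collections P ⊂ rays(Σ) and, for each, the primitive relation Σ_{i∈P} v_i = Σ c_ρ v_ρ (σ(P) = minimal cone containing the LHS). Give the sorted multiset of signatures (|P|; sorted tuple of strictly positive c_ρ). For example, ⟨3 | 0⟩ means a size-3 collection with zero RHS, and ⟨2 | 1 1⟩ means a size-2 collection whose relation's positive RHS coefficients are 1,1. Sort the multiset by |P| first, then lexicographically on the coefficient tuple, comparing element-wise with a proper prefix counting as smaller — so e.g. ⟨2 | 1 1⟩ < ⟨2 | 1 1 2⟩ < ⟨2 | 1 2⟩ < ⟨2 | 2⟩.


5 collections generate NE(X_Σ); each relation:

  • {0,3}:  v_{0} + v_{3} = 0  ⇒ sig = ⟨2 | 0⟩
  • {1,2}:  v_{1} + v_{2} = 0  ⇒ sig = ⟨2 | 0⟩
  • {0,4}:  v_{0} + v_{4} = v_{2}  ⇒ sig = ⟨2 | 1⟩
  • {1,4}:  v_{1} + v_{4} = v_{3}  ⇒ sig = ⟨2 | 1⟩
  • {2,3}:  v_{2} + v_{3} = v_{4}  ⇒ sig = ⟨2 | 1⟩

Sorted signature multiset PRS(X):
[⟨2 | 0⟩, ⟨2 | 0⟩, ⟨2 | 1⟩, ⟨2 | 1⟩, ⟨2 | 1⟩]


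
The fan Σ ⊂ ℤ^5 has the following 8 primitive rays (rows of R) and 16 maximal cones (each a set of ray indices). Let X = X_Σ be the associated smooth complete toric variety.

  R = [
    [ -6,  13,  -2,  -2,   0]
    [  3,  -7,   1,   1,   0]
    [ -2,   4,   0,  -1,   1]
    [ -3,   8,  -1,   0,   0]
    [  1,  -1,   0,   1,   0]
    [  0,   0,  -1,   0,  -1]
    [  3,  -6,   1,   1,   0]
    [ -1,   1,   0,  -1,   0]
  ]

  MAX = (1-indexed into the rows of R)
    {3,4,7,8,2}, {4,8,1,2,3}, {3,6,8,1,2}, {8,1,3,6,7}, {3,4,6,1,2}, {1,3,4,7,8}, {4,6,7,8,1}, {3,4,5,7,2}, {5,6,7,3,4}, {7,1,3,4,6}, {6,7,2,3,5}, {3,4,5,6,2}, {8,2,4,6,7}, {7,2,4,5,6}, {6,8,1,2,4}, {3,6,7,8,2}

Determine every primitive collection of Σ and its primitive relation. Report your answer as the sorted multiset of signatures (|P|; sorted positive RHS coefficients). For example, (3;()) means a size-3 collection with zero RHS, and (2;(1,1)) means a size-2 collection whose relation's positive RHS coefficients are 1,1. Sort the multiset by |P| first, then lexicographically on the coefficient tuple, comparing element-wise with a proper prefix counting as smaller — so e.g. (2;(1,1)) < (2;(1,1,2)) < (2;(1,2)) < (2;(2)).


|primitive collections| = 5. Relations:

  P = {5,8}:  v_{5} + v_{8} = 0 — sig = (2;())
  P = {1,5}:  v_{1} + v_{5} = v_{3} + v_{4} + v_{6} — sig = (2;(1,1,1))
  P = {1,2,7}:  v_{1} + v_{2} + v_{7} = 0 — sig = (3;())
  P = {3,4,6,8}:  v_{3} + v_{4} + v_{6} + v_{8} = v_{1} — sig = (4;(1))
  P = {2,3,4,6,7}:  v_{2} + v_{3} + v_{4} + v_{6} + v_{7} = v_{5} — sig = (5;(1))

Signatures (|P|; sorted positive RHS coefficients), sorted:
    |P|=2: 2 collections, coeffs (), (1,1,1)
    |P|=3: 1 collection, coeffs ()
    |P|=4: 1 collection, coeffs (1)
    |P|=5: 1 collection, coeffs (1)


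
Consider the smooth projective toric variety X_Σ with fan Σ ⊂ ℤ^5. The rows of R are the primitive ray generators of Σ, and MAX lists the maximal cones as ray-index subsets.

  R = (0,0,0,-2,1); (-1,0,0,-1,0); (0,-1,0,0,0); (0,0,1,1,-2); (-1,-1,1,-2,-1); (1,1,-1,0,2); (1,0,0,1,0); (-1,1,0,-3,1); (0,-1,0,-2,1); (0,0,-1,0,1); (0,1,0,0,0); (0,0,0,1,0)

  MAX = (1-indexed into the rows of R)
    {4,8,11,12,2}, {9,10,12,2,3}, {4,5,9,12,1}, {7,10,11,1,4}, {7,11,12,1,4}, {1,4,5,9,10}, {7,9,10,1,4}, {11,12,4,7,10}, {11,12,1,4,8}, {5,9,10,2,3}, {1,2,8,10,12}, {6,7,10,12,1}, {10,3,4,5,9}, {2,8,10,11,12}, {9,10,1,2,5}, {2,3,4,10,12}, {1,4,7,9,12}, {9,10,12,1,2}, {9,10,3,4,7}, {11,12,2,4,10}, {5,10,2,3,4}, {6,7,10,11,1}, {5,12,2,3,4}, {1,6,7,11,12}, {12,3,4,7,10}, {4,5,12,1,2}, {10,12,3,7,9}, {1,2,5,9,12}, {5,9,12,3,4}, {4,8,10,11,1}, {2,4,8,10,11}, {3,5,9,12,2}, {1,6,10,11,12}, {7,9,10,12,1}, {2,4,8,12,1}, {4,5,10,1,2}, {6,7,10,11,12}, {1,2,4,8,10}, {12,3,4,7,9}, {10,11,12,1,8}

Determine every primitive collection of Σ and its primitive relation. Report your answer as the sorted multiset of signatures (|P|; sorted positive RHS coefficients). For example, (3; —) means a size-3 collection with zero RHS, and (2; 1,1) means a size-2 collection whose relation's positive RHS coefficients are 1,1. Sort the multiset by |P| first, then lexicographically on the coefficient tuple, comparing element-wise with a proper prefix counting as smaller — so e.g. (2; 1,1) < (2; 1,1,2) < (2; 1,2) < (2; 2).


Σ has 23 primitive collections:

  P = {2,7}:  v_{2} + v_{7} = 0 ; sig = (2; —)
  P = {3,11}:  v_{3} + v_{11} = 0 ; sig = (2; —)
  P = {1,3}:  v_{1} + v_{3} = v_{9} ; sig = (2; 1)
  P = {5,6}:  v_{5} + v_{6} = v_{1} ; sig = (2; 1)
  P = {9,11}:  v_{9} + v_{11} = v_{1} ; sig = (2; 1)
  P = {3,8}:  v_{3} + v_{8} = v_{1} + v_{2} ; sig = (2; 1,1)
  P = {4,6}:  v_{4} + v_{6} = v_{7} + v_{11} ; sig = (2; 1,1)
  P = {5,7}:  v_{5} + v_{7} = v_{4} + v_{9} ; sig = (2; 1,1)
  P = {7,8}:  v_{7} + v_{8} = v_{1} + v_{11} ; sig = (2; 1,1)
  P = {5,11}:  v_{5} + v_{11} = v_{1} + v_{2} + v_{4} ; sig = (2; 1,1,1)
  P = {2,6}:  v_{2} + v_{6} = v_{1} + v_{10} + v_{11} + v_{12} ; sig = (2; 1,1,1,1)
  P = {3,6}:  v_{3} + v_{6} = v_{1} + v_{7} + v_{10} + v_{12} ; sig = (2; 1,1,1,1)
  P = {6,9}:  v_{6} + v_{9} = 2·v_{1} + v_{7} + v_{10} + v_{12} ; sig = (2; 1,1,1,2)
  P = {6,8}:  v_{6} + v_{8} = 2·v_{1} + v_{10} + 2·v_{11} + v_{12} ; sig = (2; 1,1,2,2)
  P = {8,9}:  v_{8} + v_{9} = 2·v_{1} + v_{2} ; sig = (2; 1,2)
  P = {5,8}:  v_{5} + v_{8} = 2·v_{1} + 2·v_{2} + v_{4} ; sig = (2; 1,2,2)
  P = {1,2,11}:  v_{1} + v_{2} + v_{11} = v_{8} ; sig = (3; 1)
  P = {2,4,9}:  v_{2} + v_{4} + v_{9} = v_{5} ; sig = (3; 1)
  P = {5,10,12}:  v_{5} + v_{10} + v_{12} = v_{2} + v_{3} ; sig = (3; 1,1)
  P = {1,4,10,12}:  v_{1} + v_{4} + v_{10} + v_{12} = 0 ; sig = (4; —)
  P = {4,9,10,12}:  v_{4} + v_{9} + v_{10} + v_{12} = v_{3} ; sig = (4; 1)
  P = {4,8,10,12}:  v_{4} + v_{8} + v_{10} + v_{12} = v_{2} + v_{11} ; sig = (4; 1,1)
  P = {1,7,10,11,12}:  v_{1} + v_{7} + v_{10} + v_{11} + v_{12} = v_{6} ; sig = (5; 1)

so the primitive-relation signature multiset is
    |P|=2: 16 collections, coeffs (), (), (1), (1), (1), (1,1), (1,1), (1,1), (1,1), (1,1,1), (1,1,1,1), (1,1,1,1), (1,1,1,2), (1,1,2,2), (1,2), (1,2,2)
    |P|=3: 3 collections, coeffs (1), (1), (1,1)
    |P|=4: 3 collections, coeffs (), (1), (1,1)
    |P|=5: 1 collection, coeffs (1)


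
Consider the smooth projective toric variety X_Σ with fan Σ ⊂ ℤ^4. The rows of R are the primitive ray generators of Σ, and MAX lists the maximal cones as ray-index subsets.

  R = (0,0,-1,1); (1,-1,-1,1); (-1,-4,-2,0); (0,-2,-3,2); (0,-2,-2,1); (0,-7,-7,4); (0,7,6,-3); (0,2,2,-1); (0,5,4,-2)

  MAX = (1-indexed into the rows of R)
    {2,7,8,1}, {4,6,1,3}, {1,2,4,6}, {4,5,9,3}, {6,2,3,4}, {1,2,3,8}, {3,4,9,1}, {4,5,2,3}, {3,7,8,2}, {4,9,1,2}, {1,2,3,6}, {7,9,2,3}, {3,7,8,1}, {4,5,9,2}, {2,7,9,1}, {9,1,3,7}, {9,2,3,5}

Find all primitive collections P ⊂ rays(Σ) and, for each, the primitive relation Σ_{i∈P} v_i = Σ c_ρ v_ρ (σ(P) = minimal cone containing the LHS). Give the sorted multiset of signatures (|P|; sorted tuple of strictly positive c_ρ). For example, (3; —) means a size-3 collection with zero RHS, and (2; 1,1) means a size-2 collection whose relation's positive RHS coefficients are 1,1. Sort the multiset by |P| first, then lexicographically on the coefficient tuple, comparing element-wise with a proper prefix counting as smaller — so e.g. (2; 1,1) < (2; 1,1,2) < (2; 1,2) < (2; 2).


Δ(Σ) — 9 vertices, 14 min non-faces:

  • {5,8}:  v_{5} + v_{8} = 0  so sig = (2; —)
  • {1,5}:  v_{1} + v_{5} = v_{4}  so sig = (2; 1)
  • {4,8}:  v_{4} + v_{8} = v_{1}  so sig = (2; 1)
  • {5,7}:  v_{5} + v_{7} = v_{9}  so sig = (2; 1)
  • {6,7}:  v_{6} + v_{7} = v_{1}  so sig = (2; 1)
  • {6,9}:  v_{6} + v_{9} = v_{4}  so sig = (2; 1)
  • {8,9}:  v_{8} + v_{9} = v_{7}  so sig = (2; 1)
  • {4,7}:  v_{4} + v_{7} = v_{1} + v_{9}  so sig = (2; 1,1)
  • {5,6}:  v_{5} + v_{6} = v_{2} + v_{3} + 2·v_{4}  so sig = (2; 1,1,2)
  • {6,8}:  v_{6} + v_{8} = 2·v_{1} + v_{2} + v_{3}  so sig = (2; 1,1,2)
  • {1,2,3,9}:  v_{1} + v_{2} + v_{3} + v_{9} = 0  so sig = (4; —)
  • {1,2,3,4}:  v_{1} + v_{2} + v_{3} + v_{4} = v_{6}  so sig = (4; 1)
  • {1,2,3,7}:  v_{1} + v_{2} + v_{3} + v_{7} = v_{8}  so sig = (4; 1)
  • {2,3,4,9}:  v_{2} + v_{3} + v_{4} + v_{9} = v_{5}  so sig = (4; 1)

Hence PRS(X_Σ) =
    (2; —)
    (2; 1)
    (2; 1)
    (2; 1)
    (2; 1)
    (2; 1)
    (2; 1)
    (2; 1,1)
    (2; 1,1,2)
    (2; 1,1,2)
    (4; —)
    (4; 1)
    (4; 1)
    (4; 1)


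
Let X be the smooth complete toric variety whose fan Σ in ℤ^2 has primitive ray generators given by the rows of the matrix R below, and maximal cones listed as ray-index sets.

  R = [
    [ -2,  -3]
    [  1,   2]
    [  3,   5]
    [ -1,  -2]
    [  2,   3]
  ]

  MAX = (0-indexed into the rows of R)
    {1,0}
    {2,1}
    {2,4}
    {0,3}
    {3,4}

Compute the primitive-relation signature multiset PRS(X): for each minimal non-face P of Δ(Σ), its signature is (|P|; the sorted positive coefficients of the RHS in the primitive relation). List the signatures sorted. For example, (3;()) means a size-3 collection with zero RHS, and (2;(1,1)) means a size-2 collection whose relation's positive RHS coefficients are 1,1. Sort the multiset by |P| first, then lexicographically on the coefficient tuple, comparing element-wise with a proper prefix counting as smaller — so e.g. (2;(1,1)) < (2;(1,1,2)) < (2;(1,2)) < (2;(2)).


Primitive collections (5):

  P={0,4}:  v_{0} + v_{4} = 0  ⟹  sig = (2;())
  P={1,3}:  v_{1} + v_{3} = 0  ⟹  sig = (2;())
  P={0,2}:  v_{0} + v_{2} = v_{1}  ⟹  sig = (2;(1))
  P={1,4}:  v_{1} + v_{4} = v_{2}  ⟹  sig = (2;(1))
  P={2,3}:  v_{2} + v_{3} = v_{4}  ⟹  sig = (2;(1))

Signatures (|P|; sorted positive RHS coefficients), sorted:
    (2;())
    (2;())
    (2;(1))
    (2;(1))
    (2;(1))


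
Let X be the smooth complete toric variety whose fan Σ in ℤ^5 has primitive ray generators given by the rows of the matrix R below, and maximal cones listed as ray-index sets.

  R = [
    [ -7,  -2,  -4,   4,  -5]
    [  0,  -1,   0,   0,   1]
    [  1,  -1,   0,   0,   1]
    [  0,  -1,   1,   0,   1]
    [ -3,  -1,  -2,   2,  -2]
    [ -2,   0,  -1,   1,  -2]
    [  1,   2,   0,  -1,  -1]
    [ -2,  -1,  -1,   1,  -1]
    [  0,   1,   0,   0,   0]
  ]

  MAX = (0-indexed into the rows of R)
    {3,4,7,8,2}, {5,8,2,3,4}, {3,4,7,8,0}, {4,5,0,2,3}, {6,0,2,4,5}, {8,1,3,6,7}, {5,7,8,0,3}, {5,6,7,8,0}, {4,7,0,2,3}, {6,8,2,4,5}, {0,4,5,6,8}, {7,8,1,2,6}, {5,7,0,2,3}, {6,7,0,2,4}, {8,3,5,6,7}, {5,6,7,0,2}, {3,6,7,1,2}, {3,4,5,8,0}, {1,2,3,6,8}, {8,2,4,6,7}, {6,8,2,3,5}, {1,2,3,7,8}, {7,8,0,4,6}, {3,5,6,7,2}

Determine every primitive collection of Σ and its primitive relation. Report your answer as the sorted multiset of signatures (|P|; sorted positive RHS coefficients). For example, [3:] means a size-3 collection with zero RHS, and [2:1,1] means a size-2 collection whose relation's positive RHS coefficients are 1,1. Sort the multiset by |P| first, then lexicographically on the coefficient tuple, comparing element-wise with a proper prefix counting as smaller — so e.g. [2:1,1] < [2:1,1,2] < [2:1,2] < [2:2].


Primitive collections (9):

  {1,5}:  v_{1} + v_{5} = v_{7}  ⟹  sig = [2:1]
  {1,4}:  v_{1} + v_{4} = v_{2} + 2·v_{7} + v_{8}  ⟹  sig = [2:1,1,2]
  {0,1}:  v_{0} + v_{1} = v_{4} + 2·v_{7}  ⟹  sig = [2:1,2]
  {3,4,6}:  v_{3} + v_{4} + v_{6} = v_{5}  ⟹  sig = [3:1]
  {4,5,7}:  v_{4} + v_{5} + v_{7} = v_{0}  ⟹  sig = [3:1]
  {0,3,6}:  v_{0} + v_{3} + v_{6} = 2·v_{5} + v_{7}  ⟹  sig = [3:1,2]
  {0,2,8}:  v_{0} + v_{2} + v_{8} = 2·v_{4}  ⟹  sig = [3:2]
  {2,5,7,8}:  v_{2} + v_{5} + v_{7} + v_{8} = v_{4}  ⟹  sig = [4:1]
  {2,3,6,7,8}:  v_{2} + v_{3} + v_{6} + v_{7} + v_{8} = 0  ⟹  sig = [5:]

so the primitive-relation signature multiset is
[[2:1], [2:1,1,2], [2:1,2], [3:1], [3:1], [3:1,2], [3:2], [4:1], [5:]]


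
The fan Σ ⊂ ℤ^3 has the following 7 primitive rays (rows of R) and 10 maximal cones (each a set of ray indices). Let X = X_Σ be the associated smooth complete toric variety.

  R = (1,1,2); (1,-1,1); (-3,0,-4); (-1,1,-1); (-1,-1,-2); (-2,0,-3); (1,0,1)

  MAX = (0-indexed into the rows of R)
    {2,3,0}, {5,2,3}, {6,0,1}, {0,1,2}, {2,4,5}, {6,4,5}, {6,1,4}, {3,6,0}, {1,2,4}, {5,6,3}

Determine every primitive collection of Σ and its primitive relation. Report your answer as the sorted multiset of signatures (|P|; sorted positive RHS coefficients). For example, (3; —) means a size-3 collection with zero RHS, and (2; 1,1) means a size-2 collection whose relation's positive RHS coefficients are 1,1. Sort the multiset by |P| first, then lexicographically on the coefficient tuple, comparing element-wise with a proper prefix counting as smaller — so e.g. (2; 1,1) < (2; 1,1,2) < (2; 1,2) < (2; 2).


The 6 primitive collections of Σ (r=7, n=3):

  {0,4}:  v_{0} + v_{4} = 0  →  sig = (2; —)
  {1,3}:  v_{1} + v_{3} = 0  →  sig = (2; —)
  {0,5}:  v_{0} + v_{5} = v_{3}  →  sig = (2; 1)
  {1,5}:  v_{1} + v_{5} = v_{4}  →  sig = (2; 1)
  {2,6}:  v_{2} + v_{6} = v_{5}  →  sig = (2; 1)
  {3,4}:  v_{3} + v_{4} = v_{5}  →  sig = (2; 1)

so the primitive-relation signature multiset is
    (2; —)
    (2; —)
    (2; 1)
    (2; 1)
    (2; 1)
    (2; 1)


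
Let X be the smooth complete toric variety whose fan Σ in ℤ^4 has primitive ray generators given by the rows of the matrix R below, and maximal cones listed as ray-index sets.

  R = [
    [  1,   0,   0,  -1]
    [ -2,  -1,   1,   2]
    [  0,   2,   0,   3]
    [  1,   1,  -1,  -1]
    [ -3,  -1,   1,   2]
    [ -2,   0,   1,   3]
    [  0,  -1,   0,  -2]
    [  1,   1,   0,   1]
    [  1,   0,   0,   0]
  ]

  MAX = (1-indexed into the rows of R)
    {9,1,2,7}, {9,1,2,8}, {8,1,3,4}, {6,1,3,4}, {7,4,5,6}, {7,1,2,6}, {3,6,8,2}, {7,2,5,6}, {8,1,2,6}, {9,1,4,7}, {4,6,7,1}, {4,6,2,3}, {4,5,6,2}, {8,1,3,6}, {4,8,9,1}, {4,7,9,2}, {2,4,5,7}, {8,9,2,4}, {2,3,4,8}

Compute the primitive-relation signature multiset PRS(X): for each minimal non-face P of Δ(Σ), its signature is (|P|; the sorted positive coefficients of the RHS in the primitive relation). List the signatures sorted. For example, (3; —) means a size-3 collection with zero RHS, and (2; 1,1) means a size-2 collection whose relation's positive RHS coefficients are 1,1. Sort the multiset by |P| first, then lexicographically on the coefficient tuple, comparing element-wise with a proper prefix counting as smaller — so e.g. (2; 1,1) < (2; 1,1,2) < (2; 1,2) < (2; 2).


Σ has 12 primitive collections:

  P = {5,8}:  v_{5} + v_{8} = v_{6} — sig = (2; 1)
  P = {5,9}:  v_{5} + v_{9} = v_{2} — sig = (2; 1)
  P = {7,8}:  v_{7} + v_{8} = v_{1} — sig = (2; 1)
  P = {1,5}:  v_{1} + v_{5} = v_{6} + v_{7} — sig = (2; 1,1)
  P = {6,9}:  v_{6} + v_{9} = v_{2} + v_{8} — sig = (2; 1,1)
  P = {3,7}:  v_{3} + v_{7} = v_{1} + v_{4} + v_{6} — sig = (2; 1,1,1)
  P = {3,9}:  v_{3} + v_{9} = v_{2} + v_{4} + 2·v_{8} — sig = (2; 1,1,2)
  P = {3,5}:  v_{3} + v_{5} = v_{4} + 2·v_{6} — sig = (2; 1,2)
  P = {1,2,4}:  v_{1} + v_{2} + v_{4} = 0 — sig = (3; —)
  P = {4,6,8}:  v_{4} + v_{6} + v_{8} = v_{3} — sig = (3; 1)
  P = {1,2,3}:  v_{1} + v_{2} + v_{3} = v_{6} + v_{8} — sig = (3; 1,1)
  P = {2,4,6,7}:  v_{2} + v_{4} + v_{6} + v_{7} = v_{5} — sig = (4; 1)

Signatures (|P|; sorted positive RHS coefficients), sorted:
[(2; 1), (2; 1), (2; 1), (2; 1,1), (2; 1,1), (2; 1,1,1), (2; 1,1,2), (2; 1,2), (3; —), (3; 1), (3; 1,1), (4; 1)]


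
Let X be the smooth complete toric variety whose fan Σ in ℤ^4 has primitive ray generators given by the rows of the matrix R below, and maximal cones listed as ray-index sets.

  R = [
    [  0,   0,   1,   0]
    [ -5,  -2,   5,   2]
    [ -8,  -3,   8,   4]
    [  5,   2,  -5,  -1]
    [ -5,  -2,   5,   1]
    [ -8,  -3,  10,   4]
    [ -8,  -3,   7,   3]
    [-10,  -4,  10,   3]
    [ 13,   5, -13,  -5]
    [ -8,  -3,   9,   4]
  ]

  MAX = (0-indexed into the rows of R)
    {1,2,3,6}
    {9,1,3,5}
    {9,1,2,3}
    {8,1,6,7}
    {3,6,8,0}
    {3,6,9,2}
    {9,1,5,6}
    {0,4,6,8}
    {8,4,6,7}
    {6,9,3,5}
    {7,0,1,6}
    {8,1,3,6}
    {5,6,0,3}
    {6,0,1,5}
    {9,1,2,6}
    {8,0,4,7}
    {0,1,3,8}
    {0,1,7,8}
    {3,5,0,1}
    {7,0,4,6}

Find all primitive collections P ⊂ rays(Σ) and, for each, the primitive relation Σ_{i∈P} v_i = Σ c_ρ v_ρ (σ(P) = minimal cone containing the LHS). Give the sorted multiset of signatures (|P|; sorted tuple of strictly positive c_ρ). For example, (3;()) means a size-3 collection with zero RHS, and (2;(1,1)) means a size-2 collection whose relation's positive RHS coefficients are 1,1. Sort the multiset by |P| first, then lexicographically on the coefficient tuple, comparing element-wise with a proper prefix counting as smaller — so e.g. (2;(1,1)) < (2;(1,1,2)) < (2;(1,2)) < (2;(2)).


Σ has 20 primitive collections:

  P = {3,4}:  v_{3} + v_{4} = 0  ⟹  sig = (2;())
  P = {0,2}:  v_{0} + v_{2} = v_{9}  ⟹  sig = (2;(1))
  P = {0,9}:  v_{0} + v_{9} = v_{5}  ⟹  sig = (2;(1))
  P = {1,4}:  v_{1} + v_{4} = v_{7}  ⟹  sig = (2;(1))
  P = {2,8}:  v_{2} + v_{8} = v_{3}  ⟹  sig = (2;(1))
  P = {3,7}:  v_{3} + v_{7} = v_{1}  ⟹  sig = (2;(1))
  P = {8,9}:  v_{8} + v_{9} = v_{0} + v_{3}  ⟹  sig = (2;(1,1))
  P = {2,4}:  v_{2} + v_{4} = v_{0} + v_{1} + v_{6}  ⟹  sig = (2;(1,1,1))
  P = {2,7}:  v_{2} + v_{7} = v_{0} + 2·v_{1} + v_{6}  ⟹  sig = (2;(1,1,2))
  P = {4,9}:  v_{4} + v_{9} = 2·v_{0} + v_{1} + v_{6}  ⟹  sig = (2;(1,1,2))
  P = {4,5}:  v_{4} + v_{5} = 3·v_{0} + v_{1} + v_{6}  ⟹  sig = (2;(1,1,3))
  P = {5,8}:  v_{5} + v_{8} = 2·v_{0} + v_{3}  ⟹  sig = (2;(1,2))
  P = {7,9}:  v_{7} + v_{9} = 2·v_{0} + 2·v_{1} + v_{6}  ⟹  sig = (2;(1,2,2))
  P = {5,7}:  v_{5} + v_{7} = 3·v_{0} + 2·v_{1} + v_{6}  ⟹  sig = (2;(1,2,3))
  P = {2,5}:  v_{2} + v_{5} = 2·v_{9}  ⟹  sig = (2;(2))
  P = {0,1,6,8}:  v_{0} + v_{1} + v_{6} + v_{8} = 0  ⟹  sig = (4;())
  P = {0,1,3,6}:  v_{0} + v_{1} + v_{3} + v_{6} = v_{2}  ⟹  sig = (4;(1))
  P = {0,6,7,8}:  v_{0} + v_{6} + v_{7} + v_{8} = v_{4}  ⟹  sig = (4;(1))
  P = {1,3,5,6}:  v_{1} + v_{3} + v_{5} + v_{6} = v_{2} + v_{9}  ⟹  sig = (4;(1,1))
  P = {1,3,6,9}:  v_{1} + v_{3} + v_{6} + v_{9} = 2·v_{2}  ⟹  sig = (4;(2))

so the primitive-relation signature multiset is
{ (2;()),  (2;(1)) ×5,  (2;(1,1)),  (2;(1,1,1)),  (2;(1,1,2)) ×2,  (2;(1,1,3)),  (2;(1,2)),  (2;(1,2,2)),  (2;(1,2,3)),  (2;(2)),  (4;()),  (4;(1)) ×2,  (4;(1,1)),  (4;(2)) }


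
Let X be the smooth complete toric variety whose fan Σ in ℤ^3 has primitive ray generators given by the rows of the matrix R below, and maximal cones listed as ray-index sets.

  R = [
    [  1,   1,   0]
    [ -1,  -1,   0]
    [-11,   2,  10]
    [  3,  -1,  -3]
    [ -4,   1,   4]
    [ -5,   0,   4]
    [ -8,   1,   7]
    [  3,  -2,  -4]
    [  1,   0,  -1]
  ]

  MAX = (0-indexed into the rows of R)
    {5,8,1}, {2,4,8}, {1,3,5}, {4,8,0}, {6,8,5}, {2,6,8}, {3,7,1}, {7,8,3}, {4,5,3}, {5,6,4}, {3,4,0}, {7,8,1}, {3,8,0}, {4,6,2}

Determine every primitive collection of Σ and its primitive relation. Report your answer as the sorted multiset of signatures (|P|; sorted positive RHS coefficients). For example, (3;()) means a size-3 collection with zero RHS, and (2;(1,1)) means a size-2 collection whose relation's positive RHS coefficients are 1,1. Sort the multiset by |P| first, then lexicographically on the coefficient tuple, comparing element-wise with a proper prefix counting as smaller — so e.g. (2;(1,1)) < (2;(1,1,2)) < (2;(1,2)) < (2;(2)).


The 20 primitive collections of Σ (r=9, n=3):

  P = {0,1}:  v_{0} + v_{1} = 0  ⇒ sig = (2;())
  P = {0,5}:  v_{0} + v_{5} = v_{4}  ⇒ sig = (2;(1))
  P = {1,4}:  v_{1} + v_{4} = v_{5}  ⇒ sig = (2;(1))
  P = {2,3}:  v_{2} + v_{3} = v_{6}  ⇒ sig = (2;(1))
  P = {3,6}:  v_{3} + v_{6} = v_{5}  ⇒ sig = (2;(1))
  P = {4,7}:  v_{4} + v_{7} = v_{1}  ⇒ sig = (2;(1))
  P = {0,7}:  v_{0} + v_{7} = v_{3} + v_{8}  ⇒ sig = (2;(1,1))
  P = {1,2}:  v_{1} + v_{2} = v_{5} + v_{6} + v_{8}  ⇒ sig = (2;(1,1,1))
  P = {6,7}:  v_{6} + v_{7} = v_{1} + v_{5} + v_{8}  ⇒ sig = (2;(1,1,1))
  P = {0,6}:  v_{0} + v_{6} = 2·v_{4} + v_{8}  ⇒ sig = (2;(1,2))
  P = {1,6}:  v_{1} + v_{6} = 2·v_{5} + v_{8}  ⇒ sig = (2;(1,2))
  P = {2,5}:  v_{2} + v_{5} = 2·v_{6}  ⇒ sig = (2;(2))
  P = {5,7}:  v_{5} + v_{7} = 2·v_{1}  ⇒ sig = (2;(2))
  P = {2,7}:  v_{2} + v_{7} = 2·v_{5} + 2·v_{8}  ⇒ sig = (2;(2,2))
  P = {0,2}:  v_{0} + v_{2} = 3·v_{4} + 2·v_{8}  ⇒ sig = (2;(2,3))
  P = {3,4,8}:  v_{3} + v_{4} + v_{8} = 0  ⇒ sig = (3;())
  P = {1,3,8}:  v_{1} + v_{3} + v_{8} = v_{7}  ⇒ sig = (3;(1))
  P = {3,5,8}:  v_{3} + v_{5} + v_{8} = v_{1}  ⇒ sig = (3;(1))
  P = {4,5,8}:  v_{4} + v_{5} + v_{8} = v_{6}  ⇒ sig = (3;(1))
  P = {4,6,8}:  v_{4} + v_{6} + v_{8} = v_{2}  ⇒ sig = (3;(1))

Sorted signature multiset PRS(X):
{ (2;()),  (2;(1)) ×5,  (2;(1,1)),  (2;(1,1,1)) ×2,  (2;(1,2)) ×2,  (2;(2)) ×2,  (2;(2,2)),  (2;(2,3)),  (3;()),  (3;(1)) ×4 }


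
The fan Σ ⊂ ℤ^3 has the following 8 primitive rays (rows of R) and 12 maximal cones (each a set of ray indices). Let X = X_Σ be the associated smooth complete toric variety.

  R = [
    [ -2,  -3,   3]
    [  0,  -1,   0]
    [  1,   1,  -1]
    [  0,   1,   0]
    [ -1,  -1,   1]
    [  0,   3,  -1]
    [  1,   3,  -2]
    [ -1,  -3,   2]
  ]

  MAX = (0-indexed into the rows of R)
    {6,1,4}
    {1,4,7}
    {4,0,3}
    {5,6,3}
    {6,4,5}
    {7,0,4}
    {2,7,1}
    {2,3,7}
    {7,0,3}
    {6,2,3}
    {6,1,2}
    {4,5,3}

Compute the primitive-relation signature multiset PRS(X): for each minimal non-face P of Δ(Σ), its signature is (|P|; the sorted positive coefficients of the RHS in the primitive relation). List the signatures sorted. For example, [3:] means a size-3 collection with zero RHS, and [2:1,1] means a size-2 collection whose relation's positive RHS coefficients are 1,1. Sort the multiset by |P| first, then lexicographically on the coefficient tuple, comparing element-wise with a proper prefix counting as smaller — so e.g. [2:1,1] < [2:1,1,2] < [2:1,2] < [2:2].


Minimal non-faces — 12 found among 8 rays, 12 max cones:

  P = {1,3}:  v_{1} + v_{3} = 0  so sig = [2:]
  P = {2,4}:  v_{2} + v_{4} = 0  so sig = [2:]
  P = {6,7}:  v_{6} + v_{7} = 0  so sig = [2:]
  P = {0,1}:  v_{0} + v_{1} = v_{4} + v_{7}  so sig = [2:1,1]
  P = {0,2}:  v_{0} + v_{2} = v_{3} + v_{7}  so sig = [2:1,1]
  P = {0,6}:  v_{0} + v_{6} = v_{3} + v_{4}  so sig = [2:1,1]
  P = {1,5}:  v_{1} + v_{5} = v_{4} + v_{6}  so sig = [2:1,1]
  P = {2,5}:  v_{2} + v_{5} = v_{3} + v_{6}  so sig = [2:1,1]
  P = {5,7}:  v_{5} + v_{7} = v_{3} + v_{4}  so sig = [2:1,1]
  P = {0,5}:  v_{0} + v_{5} = 2·v_{3} + 2·v_{4}  so sig = [2:2,2]
  P = {3,4,6}:  v_{3} + v_{4} + v_{6} = v_{5}  so sig = [3:1]
  P = {3,4,7}:  v_{3} + v_{4} + v_{7} = v_{0}  so sig = [3:1]

Hence PRS(X_Σ) =
{ [2:] ×3,  [2:1,1] ×6,  [2:2,2],  [3:1] ×2 }


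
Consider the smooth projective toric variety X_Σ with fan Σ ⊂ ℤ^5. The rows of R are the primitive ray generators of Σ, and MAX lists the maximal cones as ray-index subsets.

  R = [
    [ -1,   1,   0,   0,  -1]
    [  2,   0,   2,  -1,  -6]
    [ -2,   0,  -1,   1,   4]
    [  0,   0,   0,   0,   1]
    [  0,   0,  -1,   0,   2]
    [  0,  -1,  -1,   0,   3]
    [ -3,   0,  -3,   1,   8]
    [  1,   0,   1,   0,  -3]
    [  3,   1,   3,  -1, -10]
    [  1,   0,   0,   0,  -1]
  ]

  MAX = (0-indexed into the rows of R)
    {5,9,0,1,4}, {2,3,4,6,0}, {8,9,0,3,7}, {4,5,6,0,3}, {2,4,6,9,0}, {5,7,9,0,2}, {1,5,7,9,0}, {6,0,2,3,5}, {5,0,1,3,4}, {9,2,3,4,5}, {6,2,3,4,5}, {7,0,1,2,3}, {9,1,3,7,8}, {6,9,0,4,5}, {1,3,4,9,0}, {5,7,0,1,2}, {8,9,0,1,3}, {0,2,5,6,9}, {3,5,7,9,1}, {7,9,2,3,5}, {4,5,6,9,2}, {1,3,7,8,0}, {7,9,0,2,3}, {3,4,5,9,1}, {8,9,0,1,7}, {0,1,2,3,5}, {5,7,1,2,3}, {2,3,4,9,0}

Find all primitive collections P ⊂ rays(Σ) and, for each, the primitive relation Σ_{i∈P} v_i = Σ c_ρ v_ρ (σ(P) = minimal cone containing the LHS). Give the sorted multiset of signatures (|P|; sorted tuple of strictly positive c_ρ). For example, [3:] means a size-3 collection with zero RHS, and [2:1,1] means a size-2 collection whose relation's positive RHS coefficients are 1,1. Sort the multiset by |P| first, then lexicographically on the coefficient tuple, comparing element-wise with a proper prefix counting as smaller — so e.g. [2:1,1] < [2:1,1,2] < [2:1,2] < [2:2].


Σ has 14 primitive collections:

  P={4,7}:  v_{4} + v_{7} = v_{9} — sig = [2:1]
  P={1,6}:  v_{1} + v_{6} = v_{0} + v_{5} — sig = [2:1,1]
  P={5,8}:  v_{5} + v_{8} = v_{1} + v_{9} — sig = [2:1,1]
  P={6,8}:  v_{6} + v_{8} = v_{0} + v_{9} — sig = [2:1,1]
  P={6,7}:  v_{6} + v_{7} = v_{0} + v_{2} + v_{5} + v_{9} — sig = [2:1,1,1,1]
  P={4,8}:  v_{4} + v_{8} = v_{0} + v_{1} + v_{3} + 2·v_{9} — sig = [2:1,1,1,2]
  P={2,8}:  v_{2} + v_{8} = v_{0} + v_{3} + 2·v_{7} — sig = [2:1,1,2]
  P={1,2,4}:  v_{1} + v_{2} + v_{4} = 0 — sig = [3:]
  P={1,2,9}:  v_{1} + v_{2} + v_{9} = v_{7} — sig = [3:1]
  P={3,6,9}:  v_{3} + v_{6} + v_{9} = v_{2} + 2·v_{4} — sig = [3:1,2]
  P={0,3,5,7}:  v_{0} + v_{3} + v_{5} + v_{7} = 0 — sig = [4:]
  P={0,2,4,5}:  v_{0} + v_{2} + v_{4} + v_{5} = v_{6} — sig = [4:1]
  P={0,3,5,9}:  v_{0} + v_{3} + v_{5} + v_{9} = v_{4} — sig = [4:1]
  P={0,1,3,7,9}:  v_{0} + v_{1} + v_{3} + v_{7} + v_{9} = v_{8} — sig = [5:1]

Sorted signature multiset PRS(X):
    [2:1]
    [2:1,1]
    [2:1,1]
    [2:1,1]
    [2:1,1,1,1]
    [2:1,1,1,2]
    [2:1,1,2]
    [3:]
    [3:1]
    [3:1,2]
    [4:]
    [4:1]
    [4:1]
    [5:1]


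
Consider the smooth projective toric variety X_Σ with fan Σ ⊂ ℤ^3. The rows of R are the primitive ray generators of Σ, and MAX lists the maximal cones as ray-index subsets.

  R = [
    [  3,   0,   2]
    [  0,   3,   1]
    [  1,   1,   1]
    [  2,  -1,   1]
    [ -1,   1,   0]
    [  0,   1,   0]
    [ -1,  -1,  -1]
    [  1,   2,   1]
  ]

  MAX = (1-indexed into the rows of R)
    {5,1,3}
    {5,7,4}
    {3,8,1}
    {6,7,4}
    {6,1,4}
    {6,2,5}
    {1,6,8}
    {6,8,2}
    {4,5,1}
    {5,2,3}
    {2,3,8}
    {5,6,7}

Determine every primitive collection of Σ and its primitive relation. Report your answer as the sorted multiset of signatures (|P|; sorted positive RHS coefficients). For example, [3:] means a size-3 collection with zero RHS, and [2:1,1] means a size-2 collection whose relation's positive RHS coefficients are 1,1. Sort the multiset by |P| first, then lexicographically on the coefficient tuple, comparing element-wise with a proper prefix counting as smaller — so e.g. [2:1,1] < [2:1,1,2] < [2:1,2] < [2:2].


Primitive collections (12):

  P = {3,7}:  v_{3} + v_{7} = 0  ⇒ sig = [2:]
  P = {1,7}:  v_{1} + v_{7} = v_{4}  ⇒ sig = [2:1]
  P = {3,4}:  v_{3} + v_{4} = v_{1}  ⇒ sig = [2:1]
  P = {3,6}:  v_{3} + v_{6} = v_{8}  ⇒ sig = [2:1]
  P = {5,8}:  v_{5} + v_{8} = v_{2}  ⇒ sig = [2:1]
  P = {7,8}:  v_{7} + v_{8} = v_{6}  ⇒ sig = [2:1]
  P = {2,7}:  v_{2} + v_{7} = v_{5} + v_{6}  ⇒ sig = [2:1,1]
  P = {4,8}:  v_{4} + v_{8} = v_{1} + v_{6}  ⇒ sig = [2:1,1]
  P = {2,4}:  v_{2} + v_{4} = 2·v_{3}  ⇒ sig = [2:2]
  P = {1,2}:  v_{1} + v_{2} = 3·v_{3}  ⇒ sig = [2:3]
  P = {4,5,6}:  v_{4} + v_{5} + v_{6} = v_{3}  ⇒ sig = [3:1]
  P = {1,5,6}:  v_{1} + v_{5} + v_{6} = 2·v_{3}  ⇒ sig = [3:2]

Hence PRS(X_Σ) =
    [2:]
    [2:1]
    [2:1]
    [2:1]
    [2:1]
    [2:1]
    [2:1,1]
    [2:1,1]
    [2:2]
    [2:3]
    [3:1]
    [3:2]


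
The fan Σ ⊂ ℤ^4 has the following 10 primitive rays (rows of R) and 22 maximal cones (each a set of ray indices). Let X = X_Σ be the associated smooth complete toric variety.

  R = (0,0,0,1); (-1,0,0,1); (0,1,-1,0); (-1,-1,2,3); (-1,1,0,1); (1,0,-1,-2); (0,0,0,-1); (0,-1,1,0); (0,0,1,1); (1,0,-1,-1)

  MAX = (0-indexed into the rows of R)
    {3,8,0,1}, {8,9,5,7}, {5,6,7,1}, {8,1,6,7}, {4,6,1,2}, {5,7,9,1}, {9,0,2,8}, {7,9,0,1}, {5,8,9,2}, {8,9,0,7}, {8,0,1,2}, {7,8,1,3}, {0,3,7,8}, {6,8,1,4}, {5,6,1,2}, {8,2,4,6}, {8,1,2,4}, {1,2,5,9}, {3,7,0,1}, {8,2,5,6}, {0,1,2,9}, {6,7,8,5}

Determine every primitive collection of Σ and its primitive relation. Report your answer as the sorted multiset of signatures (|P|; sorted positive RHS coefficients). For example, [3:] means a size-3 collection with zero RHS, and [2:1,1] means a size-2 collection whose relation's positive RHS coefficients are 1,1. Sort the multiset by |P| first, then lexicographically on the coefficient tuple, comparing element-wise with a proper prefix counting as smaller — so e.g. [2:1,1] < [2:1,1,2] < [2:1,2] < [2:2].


Primitive collections (17):

  {0,6}:  v_{0} + v_{6} = 0  ⟹  sig = [2:]
  {2,7}:  v_{2} + v_{7} = 0  ⟹  sig = [2:]
  {0,5}:  v_{0} + v_{5} = v_{9}  ⟹  sig = [2:1]
  {4,9}:  v_{4} + v_{9} = v_{2}  ⟹  sig = [2:1]
  {6,9}:  v_{6} + v_{9} = v_{5}  ⟹  sig = [2:1]
  {3,5}:  v_{3} + v_{5} = v_{0} + v_{7}  ⟹  sig = [2:1,1]
  {4,5}:  v_{4} + v_{5} = v_{2} + v_{6}  ⟹  sig = [2:1,1]
  {0,4}:  v_{0} + v_{4} = v_{1} + v_{2} + v_{8}  ⟹  sig = [2:1,1,1]
  {2,3}:  v_{2} + v_{3} = v_{0} + v_{1} + v_{8}  ⟹  sig = [2:1,1,1]
  {3,6}:  v_{3} + v_{6} = v_{1} + v_{7} + v_{8}  ⟹  sig = [2:1,1,1]
  {4,7}:  v_{4} + v_{7} = v_{1} + v_{6} + v_{8}  ⟹  sig = [2:1,1,1]
  {3,9}:  v_{3} + v_{9} = 2·v_{0} + v_{7}  ⟹  sig = [2:1,2]
  {3,4}:  v_{3} + v_{4} = 2·v_{1} + 2·v_{8}  ⟹  sig = [2:2,2]
  {1,5,8}:  v_{1} + v_{5} + v_{8} = 0  ⟹  sig = [3:]
  {1,8,9}:  v_{1} + v_{8} + v_{9} = v_{0}  ⟹  sig = [3:1]
  {0,1,7,8}:  v_{0} + v_{1} + v_{7} + v_{8} = v_{3}  ⟹  sig = [4:1]
  {1,2,6,8}:  v_{1} + v_{2} + v_{6} + v_{8} = v_{4}  ⟹  sig = [4:1]

Hence PRS(X_Σ) =
    [2:]
    [2:]
    [2:1]
    [2:1]
    [2:1]
    [2:1,1]
    [2:1,1]
    [2:1,1,1]
    [2:1,1,1]
    [2:1,1,1]
    [2:1,1,1]
    [2:1,2]
    [2:2,2]
    [3:]
    [3:1]
    [4:1]
    [4:1]


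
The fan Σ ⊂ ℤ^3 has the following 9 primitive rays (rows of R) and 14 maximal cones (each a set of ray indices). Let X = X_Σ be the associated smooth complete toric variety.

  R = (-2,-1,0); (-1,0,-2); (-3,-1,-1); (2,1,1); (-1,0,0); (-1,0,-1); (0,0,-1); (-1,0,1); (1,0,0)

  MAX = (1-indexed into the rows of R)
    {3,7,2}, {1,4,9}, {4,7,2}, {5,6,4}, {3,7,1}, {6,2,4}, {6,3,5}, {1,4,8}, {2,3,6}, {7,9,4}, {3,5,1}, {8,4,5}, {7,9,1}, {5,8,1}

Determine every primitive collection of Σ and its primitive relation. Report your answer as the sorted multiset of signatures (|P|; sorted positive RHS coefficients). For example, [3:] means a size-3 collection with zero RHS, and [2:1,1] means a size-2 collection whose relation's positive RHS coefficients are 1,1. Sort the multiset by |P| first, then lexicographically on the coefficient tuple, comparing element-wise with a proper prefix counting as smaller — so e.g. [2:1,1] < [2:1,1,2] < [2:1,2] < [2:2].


Δ(Σ) — 9 vertices, 17 min non-faces:

  P = {5,9}:  v_{5} + v_{9} = 0  ⇒ sig = [2:]
  P = {1,6}:  v_{1} + v_{6} = v_{3}  ⇒ sig = [2:1]
  P = {3,4}:  v_{3} + v_{4} = v_{5}  ⇒ sig = [2:1]
  P = {5,7}:  v_{5} + v_{7} = v_{6}  ⇒ sig = [2:1]
  P = {6,7}:  v_{6} + v_{7} = v_{2}  ⇒ sig = [2:1]
  P = {6,9}:  v_{6} + v_{9} = v_{7}  ⇒ sig = [2:1]
  P = {7,8}:  v_{7} + v_{8} = v_{5}  ⇒ sig = [2:1]
  P = {1,2}:  v_{1} + v_{2} = v_{3} + v_{7}  ⇒ sig = [2:1,1]
  P = {2,8}:  v_{2} + v_{8} = v_{5} + v_{6}  ⇒ sig = [2:1,1]
  P = {3,9}:  v_{3} + v_{9} = v_{1} + v_{7}  ⇒ sig = [2:1,1]
  P = {8,9}:  v_{8} + v_{9} = v_{1} + v_{4}  ⇒ sig = [2:1,1]
  P = {3,8}:  v_{3} + v_{8} = v_{1} + 2·v_{5}  ⇒ sig = [2:1,2]
  P = {2,5}:  v_{2} + v_{5} = 2·v_{6}  ⇒ sig = [2:2]
  P = {2,9}:  v_{2} + v_{9} = 2·v_{7}  ⇒ sig = [2:2]
  P = {6,8}:  v_{6} + v_{8} = 2·v_{5}  ⇒ sig = [2:2]
  P = {1,4,7}:  v_{1} + v_{4} + v_{7} = 0  ⇒ sig = [3:]
  P = {1,4,5}:  v_{1} + v_{4} + v_{5} = v_{8}  ⇒ sig = [3:1]

so the primitive-relation signature multiset is
[[2:], [2:1], [2:1], [2:1], [2:1], [2:1], [2:1], [2:1,1], [2:1,1], [2:1,1], [2:1,1], [2:1,2], [2:2], [2:2], [2:2], [3:], [3:1]]


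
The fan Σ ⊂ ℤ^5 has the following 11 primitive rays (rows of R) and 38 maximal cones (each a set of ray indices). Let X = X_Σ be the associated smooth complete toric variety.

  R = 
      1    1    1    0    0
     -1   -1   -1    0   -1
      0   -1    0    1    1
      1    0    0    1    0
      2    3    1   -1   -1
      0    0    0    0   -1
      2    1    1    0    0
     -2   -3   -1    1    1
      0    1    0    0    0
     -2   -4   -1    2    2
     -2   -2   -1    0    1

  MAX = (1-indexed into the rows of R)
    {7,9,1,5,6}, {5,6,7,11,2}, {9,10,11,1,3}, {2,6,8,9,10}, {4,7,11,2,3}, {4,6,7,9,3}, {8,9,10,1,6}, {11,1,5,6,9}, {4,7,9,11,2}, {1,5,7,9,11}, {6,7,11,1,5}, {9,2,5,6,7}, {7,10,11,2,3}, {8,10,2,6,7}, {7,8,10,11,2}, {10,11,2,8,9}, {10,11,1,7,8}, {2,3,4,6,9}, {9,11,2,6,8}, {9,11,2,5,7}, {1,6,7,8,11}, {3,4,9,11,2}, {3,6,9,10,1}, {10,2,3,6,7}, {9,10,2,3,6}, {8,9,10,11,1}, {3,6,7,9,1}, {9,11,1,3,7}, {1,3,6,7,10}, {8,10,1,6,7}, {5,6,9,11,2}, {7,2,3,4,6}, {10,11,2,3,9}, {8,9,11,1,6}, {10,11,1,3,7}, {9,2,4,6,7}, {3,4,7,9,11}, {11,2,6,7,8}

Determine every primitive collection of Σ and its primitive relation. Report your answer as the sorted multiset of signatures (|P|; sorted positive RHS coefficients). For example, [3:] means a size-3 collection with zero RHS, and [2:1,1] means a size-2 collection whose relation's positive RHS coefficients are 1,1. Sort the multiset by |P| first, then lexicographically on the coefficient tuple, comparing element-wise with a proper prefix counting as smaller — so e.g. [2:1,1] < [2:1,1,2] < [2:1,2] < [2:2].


Σ has 16 primitive collections:

  • {5,8}:  v_{5} + v_{8} = 0  ⟹  sig = [2:]
  • {1,2}:  v_{1} + v_{2} = v_{6}  ⟹  sig = [2:1]
  • {3,8}:  v_{3} + v_{8} = v_{10}  ⟹  sig = [2:1]
  • {5,10}:  v_{5} + v_{10} = v_{3}  ⟹  sig = [2:1]
  • {3,5}:  v_{3} + v_{5} = v_{7} + v_{9}  ⟹  sig = [2:1,1]
  • {1,4}:  v_{1} + v_{4} = v_{3} + v_{6} + v_{7} + v_{9}  ⟹  sig = [2:1,1,1,1]
  • {4,8}:  v_{4} + v_{8} = v_{2} + 2·v_{3}  ⟹  sig = [2:1,2]
  • {4,5}:  v_{4} + v_{5} = v_{2} + 2·v_{7} + 2·v_{9}  ⟹  sig = [2:1,2,2]
  • {4,10}:  v_{4} + v_{10} = v_{2} + 3·v_{3}  ⟹  sig = [2:1,3]
  • {3,6,11}:  v_{3} + v_{6} + v_{11} = v_{8}  ⟹  sig = [3:1]
  • {7,8,9}:  v_{7} + v_{8} + v_{9} = v_{3}  ⟹  sig = [3:1]
  • {4,6,11}:  v_{4} + v_{6} + v_{11} = v_{2} + v_{3}  ⟹  sig = [3:1,1]
  • {6,10,11}:  v_{6} + v_{10} + v_{11} = 2·v_{8}  ⟹  sig = [3:2]
  • {7,9,10}:  v_{7} + v_{9} + v_{10} = 2·v_{3}  ⟹  sig = [3:2]
  • {6,7,9,11}:  v_{6} + v_{7} + v_{9} + v_{11} = 0  ⟹  sig = [4:]
  • {2,3,7,9}:  v_{2} + v_{3} + v_{7} + v_{9} = v_{4}  ⟹  sig = [4:1]

so the primitive-relation signature multiset is
    [2:]
    [2:1]
    [2:1]
    [2:1]
    [2:1,1]
    [2:1,1,1,1]
    [2:1,2]
    [2:1,2,2]
    [2:1,3]
    [3:1]
    [3:1]
    [3:1,1]
    [3:2]
    [3:2]
    [4:]
    [4:1]


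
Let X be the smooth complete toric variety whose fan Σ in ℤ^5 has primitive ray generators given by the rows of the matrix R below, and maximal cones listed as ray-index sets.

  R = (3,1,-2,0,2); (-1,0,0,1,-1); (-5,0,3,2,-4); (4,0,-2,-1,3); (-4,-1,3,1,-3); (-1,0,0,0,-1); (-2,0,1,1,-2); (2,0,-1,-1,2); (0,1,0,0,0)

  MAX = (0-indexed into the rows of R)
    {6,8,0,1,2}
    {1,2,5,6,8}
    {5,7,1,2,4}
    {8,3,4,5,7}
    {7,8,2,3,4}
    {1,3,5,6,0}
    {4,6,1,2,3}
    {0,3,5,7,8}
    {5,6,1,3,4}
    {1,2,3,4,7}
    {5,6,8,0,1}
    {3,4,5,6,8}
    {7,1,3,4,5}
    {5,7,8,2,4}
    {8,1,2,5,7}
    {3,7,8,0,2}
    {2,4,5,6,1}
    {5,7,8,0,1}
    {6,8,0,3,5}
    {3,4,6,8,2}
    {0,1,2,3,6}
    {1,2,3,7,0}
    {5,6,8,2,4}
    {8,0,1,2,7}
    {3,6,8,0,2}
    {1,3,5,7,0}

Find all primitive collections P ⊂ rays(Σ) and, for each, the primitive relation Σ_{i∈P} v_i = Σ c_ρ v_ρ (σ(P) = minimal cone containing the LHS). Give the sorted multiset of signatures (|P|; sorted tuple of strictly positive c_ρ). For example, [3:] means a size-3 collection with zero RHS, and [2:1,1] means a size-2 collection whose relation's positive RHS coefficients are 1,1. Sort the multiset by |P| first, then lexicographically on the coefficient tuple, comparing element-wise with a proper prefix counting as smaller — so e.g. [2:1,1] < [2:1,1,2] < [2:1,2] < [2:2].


|primitive collections| = 6. Relations:

  {6,7}:  v_{6} + v_{7} = 0 ; sig = [2:]
  {0,4}:  v_{0} + v_{4} = v_{2} + v_{3} ; sig = [2:1,1]
  {1,3,8}:  v_{1} + v_{3} + v_{8} = v_{0} ; sig = [3:1]
  {1,4,8}:  v_{1} + v_{4} + v_{8} = v_{2} ; sig = [3:1]
  {2,3,5}:  v_{2} + v_{3} + v_{5} = v_{6} ; sig = [3:1]
  {0,2,5}:  v_{0} + v_{2} + v_{5} = v_{1} + v_{6} + v_{8} ; sig = [3:1,1,1]

Hence PRS(X_Σ) =
{ [2:],  [2:1,1],  [3:1] ×3,  [3:1,1,1] }
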